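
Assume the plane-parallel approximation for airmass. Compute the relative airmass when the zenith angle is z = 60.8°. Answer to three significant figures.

X = sec z = 1/cos 60.8° = 1/0.4879 = 2.0498.

2.05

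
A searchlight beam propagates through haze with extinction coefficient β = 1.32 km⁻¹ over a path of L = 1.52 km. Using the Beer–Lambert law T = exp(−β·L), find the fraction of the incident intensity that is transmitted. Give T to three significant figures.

0.134

τ = β·L = 1.32 × 1.52 = 2.0064.
T = exp(−2.0064) = 0.1345.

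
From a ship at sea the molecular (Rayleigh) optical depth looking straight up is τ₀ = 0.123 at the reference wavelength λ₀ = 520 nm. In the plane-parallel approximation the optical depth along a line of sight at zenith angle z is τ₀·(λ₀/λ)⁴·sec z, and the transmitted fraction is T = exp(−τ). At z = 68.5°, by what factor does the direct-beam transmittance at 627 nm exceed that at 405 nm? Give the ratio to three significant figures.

2.12

Airmass: sec 68.5° = 2.7285.
τ(627 nm) = 0.123 × (520/627)⁴ × 2.7285 = 0.123 × 0.4731 × 2.7285 = 0.1588.
τ(405 nm) = 0.123 × (520/405)⁴ × 2.7285 = 0.123 × 2.7176 × 2.7285 = 0.9121.
T(627)/T(405) = exp(τ_B − τ_A) = exp(0.7533) = 2.1240.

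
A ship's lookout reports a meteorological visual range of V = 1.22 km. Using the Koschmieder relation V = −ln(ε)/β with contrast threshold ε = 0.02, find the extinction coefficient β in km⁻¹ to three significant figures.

β = −ln(0.02) / V = 3.912 / 1.22 = 3.2066 km⁻¹.

3.21 km⁻¹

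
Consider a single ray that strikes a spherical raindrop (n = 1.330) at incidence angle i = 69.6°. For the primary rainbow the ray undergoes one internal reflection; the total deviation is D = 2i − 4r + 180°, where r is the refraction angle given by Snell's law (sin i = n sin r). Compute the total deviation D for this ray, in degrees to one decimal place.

sin r = sin 69.6° / 1.330 = 0.9373/1.330 = 0.7047; r = 44.81°.
D = 2·69.6° − 4·44.81° + 180° = 139.20° − 179.23° + 180° = 139.97°.

140.0°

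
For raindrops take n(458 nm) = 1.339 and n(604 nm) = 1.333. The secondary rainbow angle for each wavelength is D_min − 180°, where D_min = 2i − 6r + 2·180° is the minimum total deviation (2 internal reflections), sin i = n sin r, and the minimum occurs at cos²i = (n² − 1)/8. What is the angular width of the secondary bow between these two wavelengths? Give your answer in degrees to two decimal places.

1.56°

At 458 nm (n = 1.339): cos²i = 0.09912 → i = 71.650°, r = 45.141°, D_min = 232.451°, rainbow angle = 52.451°.
At 604 nm (n = 1.333): cos²i = 0.09711 → i = 71.843°, r = 45.466°, D_min = 230.891°, rainbow angle = 50.891°.
Angular width = |52.451° − 50.891°| = 1.560°.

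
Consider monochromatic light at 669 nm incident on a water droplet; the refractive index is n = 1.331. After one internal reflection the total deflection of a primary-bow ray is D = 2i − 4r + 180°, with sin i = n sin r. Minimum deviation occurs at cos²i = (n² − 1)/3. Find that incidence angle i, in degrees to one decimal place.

cos²i = (1.331² − 1)/3 = (1.77156 − 1)/3 = 0.25719.
cos i = 0.50714, so i = 59.527°.

59.5°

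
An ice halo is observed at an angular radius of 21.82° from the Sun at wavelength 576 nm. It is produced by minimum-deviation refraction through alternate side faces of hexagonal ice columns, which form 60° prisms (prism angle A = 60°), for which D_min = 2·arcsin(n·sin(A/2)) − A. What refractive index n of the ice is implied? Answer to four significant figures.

Rearranging: n = sin((D_min + A)/2) / sin(A/2).
(D_min + A)/2 = (21.82° + 60°)/2 = 40.910°.
n = sin 40.910° / sin 30° = 0.6549 / 0.5000 = 1.3097.

1.310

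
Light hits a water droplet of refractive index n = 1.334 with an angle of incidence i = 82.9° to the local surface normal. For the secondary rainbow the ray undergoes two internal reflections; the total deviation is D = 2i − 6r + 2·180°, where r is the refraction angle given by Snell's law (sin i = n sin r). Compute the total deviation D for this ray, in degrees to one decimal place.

237.4°

sin r = sin 82.9° / 1.334 = 0.9923/1.334 = 0.7439; r = 48.06°.
D = 2·82.9° − 6·48.06° + 2·180° = 165.80° − 288.38° + 360° = 237.42°.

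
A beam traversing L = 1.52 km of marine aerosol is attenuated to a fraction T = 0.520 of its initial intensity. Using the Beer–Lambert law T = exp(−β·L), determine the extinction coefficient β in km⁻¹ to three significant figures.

Beer–Lambert: T = exp(−βL) ⇒ β = −ln(T)/L = −ln(0.520)/1.52 = 0.6539/1.52 = 0.4302 km⁻¹.

0.430 km⁻¹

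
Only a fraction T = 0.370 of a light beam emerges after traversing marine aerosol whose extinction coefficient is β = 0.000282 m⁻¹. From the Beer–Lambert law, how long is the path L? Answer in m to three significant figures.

Beer–Lambert: T = exp(−βL) ⇒ L = −ln(T)/β = −ln(0.370)/0.000282 = 0.9943/0.000282 = 3526 m.

3530 m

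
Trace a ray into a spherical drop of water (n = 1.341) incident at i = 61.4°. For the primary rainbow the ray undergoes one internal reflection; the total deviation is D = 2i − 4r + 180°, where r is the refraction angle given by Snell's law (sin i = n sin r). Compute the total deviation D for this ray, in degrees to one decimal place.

139.2°

sin r = sin 61.4° / 1.341 = 0.8780/1.341 = 0.6547; r = 40.90°.
D = 2·61.4° − 4·40.90° + 180° = 122.80° − 163.59° + 180° = 139.21°.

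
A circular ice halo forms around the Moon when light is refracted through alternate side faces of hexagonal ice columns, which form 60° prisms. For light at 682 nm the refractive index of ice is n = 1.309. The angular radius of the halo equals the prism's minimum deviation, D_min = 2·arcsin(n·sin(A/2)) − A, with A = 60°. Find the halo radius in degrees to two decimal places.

21.76°

n·sin(A/2) = 1.309 × sin 30° = 1.309 × 0.5000 = 0.6545.
D_min = 2·arcsin(0.6545) − 60° = 2 × 40.882° − 60° = 21.763°.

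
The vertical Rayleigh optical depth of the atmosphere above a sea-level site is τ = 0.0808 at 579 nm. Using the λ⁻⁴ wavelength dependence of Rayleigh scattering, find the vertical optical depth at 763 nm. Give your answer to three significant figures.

0.0268

τ(763 nm) = τ(579 nm) × (579/763)⁴ = 0.0808 × (0.7588)⁴ = 0.0808 × 0.3316 = 0.0268.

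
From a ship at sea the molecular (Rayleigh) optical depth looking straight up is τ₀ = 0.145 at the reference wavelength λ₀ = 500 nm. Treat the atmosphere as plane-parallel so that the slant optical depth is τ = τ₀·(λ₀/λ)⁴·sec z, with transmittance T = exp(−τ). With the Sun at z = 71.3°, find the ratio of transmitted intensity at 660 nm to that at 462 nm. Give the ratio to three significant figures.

1.60

Airmass: sec 71.3° = 3.1190.
τ(660 nm) = 0.145 × (500/660)⁴ × 3.1190 = 0.145 × 0.3294 × 3.1190 = 0.1490.
τ(462 nm) = 0.145 × (500/462)⁴ × 3.1190 = 0.145 × 1.3719 × 3.1190 = 0.6204.
T(660)/T(462) = exp(τ_B − τ_A) = exp(0.4715) = 1.6024.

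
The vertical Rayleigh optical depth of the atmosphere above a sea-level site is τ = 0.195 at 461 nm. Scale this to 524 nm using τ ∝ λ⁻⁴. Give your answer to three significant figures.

0.117

τ(524 nm) = τ(461 nm) × (461/524)⁴ = 0.195 × (0.8798)⁴ = 0.195 × 0.5991 = 0.1168.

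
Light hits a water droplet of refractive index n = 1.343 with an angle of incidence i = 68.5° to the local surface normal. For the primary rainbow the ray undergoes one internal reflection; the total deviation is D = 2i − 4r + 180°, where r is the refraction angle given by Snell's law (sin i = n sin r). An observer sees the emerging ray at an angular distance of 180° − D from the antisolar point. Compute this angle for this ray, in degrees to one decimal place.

38.4°

sin r = sin 68.5° / 1.343 = 0.9304/1.343 = 0.6928; r = 43.85°.
D = 2·68.5° − 4·43.85° + 180° = 137.00° − 175.41° + 180° = 141.59°.
Angle from antisolar point = 180° − D = 38.41°.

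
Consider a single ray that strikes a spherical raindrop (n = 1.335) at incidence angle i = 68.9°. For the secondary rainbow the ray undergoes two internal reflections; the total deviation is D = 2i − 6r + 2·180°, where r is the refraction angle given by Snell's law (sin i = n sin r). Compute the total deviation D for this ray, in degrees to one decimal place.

sin r = sin 68.9° / 1.335 = 0.9330/1.335 = 0.6988; r = 44.33°.
D = 2·68.9° − 6·44.33° + 2·180° = 137.80° − 266.00° + 360° = 231.80°.

231.8°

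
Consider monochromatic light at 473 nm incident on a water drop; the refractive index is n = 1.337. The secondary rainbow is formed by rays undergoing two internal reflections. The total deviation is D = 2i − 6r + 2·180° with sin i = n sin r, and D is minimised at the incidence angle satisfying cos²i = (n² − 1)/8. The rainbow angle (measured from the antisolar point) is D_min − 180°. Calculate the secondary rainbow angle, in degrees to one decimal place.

cos²i = (1.78757 − 1)/8 = 0.09845; i = arccos(0.31376) = 71.714°.
sin r = sin 71.714°/1.337 = 0.71017; r = 45.249°.
D_min = 2·71.714° − 6·45.249° + 360° = 231.934°.
Rainbow angle = D_min − 180° = 51.934°.

51.9°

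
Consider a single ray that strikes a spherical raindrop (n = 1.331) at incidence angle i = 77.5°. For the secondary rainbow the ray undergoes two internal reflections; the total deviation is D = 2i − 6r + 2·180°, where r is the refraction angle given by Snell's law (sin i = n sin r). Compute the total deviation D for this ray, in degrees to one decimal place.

231.9°

sin r = sin 77.5° / 1.331 = 0.9763/1.331 = 0.7335; r = 47.18°.
D = 2·77.5° − 6·47.18° + 2·180° = 155.00° − 283.09° + 360° = 231.91°.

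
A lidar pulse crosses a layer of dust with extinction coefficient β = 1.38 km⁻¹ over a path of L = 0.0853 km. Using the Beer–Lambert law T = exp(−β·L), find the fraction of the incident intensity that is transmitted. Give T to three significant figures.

0.889

τ = β·L = 1.38 × 0.0853 = 0.1177.
T = exp(−0.1177) = 0.8890.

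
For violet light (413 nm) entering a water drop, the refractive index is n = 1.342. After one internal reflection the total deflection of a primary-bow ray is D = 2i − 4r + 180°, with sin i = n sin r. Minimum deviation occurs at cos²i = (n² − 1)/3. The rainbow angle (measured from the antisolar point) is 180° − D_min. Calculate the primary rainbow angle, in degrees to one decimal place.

cos²i = (1.80096 − 1)/3 = 0.26699; i = arccos(0.51671) = 58.888°.
sin r = sin 58.888°/1.342 = 0.63797; r = 39.641°.
D_min = 2·58.888° − 4·39.641° + 180° = 139.213°.
Rainbow angle = 180° − D_min = 40.787°.

40.8°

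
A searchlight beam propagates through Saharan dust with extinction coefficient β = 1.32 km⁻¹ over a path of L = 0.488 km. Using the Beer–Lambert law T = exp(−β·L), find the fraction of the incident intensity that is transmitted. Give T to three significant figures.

0.525

τ = β·L = 1.32 × 0.488 = 0.6442.
T = exp(−0.6442) = 0.5251.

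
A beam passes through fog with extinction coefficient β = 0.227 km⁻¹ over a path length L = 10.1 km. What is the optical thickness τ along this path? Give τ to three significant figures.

τ = β·L = 0.227 × 10.1 = 2.2927.

2.29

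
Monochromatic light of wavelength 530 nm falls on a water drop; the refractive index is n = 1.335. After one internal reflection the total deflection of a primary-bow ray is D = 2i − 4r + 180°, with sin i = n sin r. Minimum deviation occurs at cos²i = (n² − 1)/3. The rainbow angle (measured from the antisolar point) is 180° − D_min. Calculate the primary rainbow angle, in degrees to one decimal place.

cos²i = (1.78222 − 1)/3 = 0.26074; i = arccos(0.51063) = 59.294°.
sin r = sin 59.294°/1.335 = 0.64405; r = 40.094°.
D_min = 2·59.294° − 4·40.094° + 180° = 138.212°.
Rainbow angle = 180° − D_min = 41.788°.

41.8°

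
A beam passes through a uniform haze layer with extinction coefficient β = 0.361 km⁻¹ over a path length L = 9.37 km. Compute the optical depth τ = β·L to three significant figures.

τ = β·L = 0.361 × 9.37 = 3.3826.

3.38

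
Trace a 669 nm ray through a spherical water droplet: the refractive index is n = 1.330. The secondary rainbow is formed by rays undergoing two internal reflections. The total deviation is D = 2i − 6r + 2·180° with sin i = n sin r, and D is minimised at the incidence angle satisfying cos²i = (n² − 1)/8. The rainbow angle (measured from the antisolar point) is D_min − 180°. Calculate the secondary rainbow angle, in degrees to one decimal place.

cos²i = (1.76890 − 1)/8 = 0.09611; i = arccos(0.31002) = 71.940°.
sin r = sin 71.940°/1.330 = 0.71483; r = 45.630°.
D_min = 2·71.940° − 6·45.630° + 360° = 230.101°.
Rainbow angle = D_min − 180° = 50.101°.

50.1°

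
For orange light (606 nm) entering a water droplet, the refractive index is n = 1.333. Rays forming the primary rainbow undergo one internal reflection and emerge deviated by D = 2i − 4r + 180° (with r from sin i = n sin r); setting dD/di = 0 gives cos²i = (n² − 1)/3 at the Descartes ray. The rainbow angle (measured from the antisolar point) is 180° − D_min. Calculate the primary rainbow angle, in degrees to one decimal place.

42.1°

cos²i = (1.77689 − 1)/3 = 0.25896; i = arccos(0.50888) = 59.410°.
sin r = sin 59.410°/1.333 = 0.64579; r = 40.225°.
D_min = 2·59.410° − 4·40.225° + 180° = 137.922°.
Rainbow angle = 180° − D_min = 42.078°.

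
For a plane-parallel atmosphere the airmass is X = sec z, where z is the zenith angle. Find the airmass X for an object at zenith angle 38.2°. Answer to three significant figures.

X = sec z = 1/cos 38.2° = 1/0.7859 = 1.2725.

1.27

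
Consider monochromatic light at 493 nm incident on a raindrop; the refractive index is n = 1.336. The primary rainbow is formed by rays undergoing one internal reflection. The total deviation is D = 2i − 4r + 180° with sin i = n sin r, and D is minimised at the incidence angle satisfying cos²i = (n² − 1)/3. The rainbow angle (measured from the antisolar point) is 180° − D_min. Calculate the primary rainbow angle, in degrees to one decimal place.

41.6°

cos²i = (1.78490 − 1)/3 = 0.26163; i = arccos(0.51150) = 59.236°.
sin r = sin 59.236°/1.336 = 0.64318; r = 40.029°.
D_min = 2·59.236° − 4·40.029° + 180° = 138.356°.
Rainbow angle = 180° − D_min = 41.644°.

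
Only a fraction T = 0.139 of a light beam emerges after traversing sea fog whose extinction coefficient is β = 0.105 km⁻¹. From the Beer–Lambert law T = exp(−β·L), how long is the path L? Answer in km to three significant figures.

Beer–Lambert: T = exp(−βL) ⇒ L = −ln(T)/β = −ln(0.139)/0.105 = 1.9733/0.105 = 18.79 km.

18.8 km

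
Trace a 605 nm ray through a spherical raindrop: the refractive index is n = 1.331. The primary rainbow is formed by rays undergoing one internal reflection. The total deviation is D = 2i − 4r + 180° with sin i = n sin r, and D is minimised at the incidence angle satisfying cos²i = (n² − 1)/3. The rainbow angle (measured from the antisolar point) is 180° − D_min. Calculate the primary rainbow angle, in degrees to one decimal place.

cos²i = (1.77156 − 1)/3 = 0.25719; i = arccos(0.50714) = 59.527°.
sin r = sin 59.527°/1.331 = 0.64753; r = 40.356°.
D_min = 2·59.527° − 4·40.356° + 180° = 137.630°.
Rainbow angle = 180° − D_min = 42.370°.

42.4°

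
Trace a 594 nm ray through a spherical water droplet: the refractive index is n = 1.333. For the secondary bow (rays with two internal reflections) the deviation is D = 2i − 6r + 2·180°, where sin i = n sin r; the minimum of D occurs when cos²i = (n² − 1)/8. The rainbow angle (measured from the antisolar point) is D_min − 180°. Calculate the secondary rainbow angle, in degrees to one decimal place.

50.9°

cos²i = (1.77689 − 1)/8 = 0.09711; i = arccos(0.31163) = 71.843°.
sin r = sin 71.843°/1.333 = 0.71283; r = 45.466°.
D_min = 2·71.843° − 6·45.466° + 360° = 230.891°.
Rainbow angle = D_min − 180° = 50.891°.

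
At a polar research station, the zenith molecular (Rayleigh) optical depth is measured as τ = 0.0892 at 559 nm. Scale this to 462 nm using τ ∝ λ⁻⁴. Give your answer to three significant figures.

0.191

τ(462 nm) = τ(559 nm) × (559/462)⁴ = 0.0892 × (1.2100)⁴ = 0.0892 × 2.1433 = 0.1912.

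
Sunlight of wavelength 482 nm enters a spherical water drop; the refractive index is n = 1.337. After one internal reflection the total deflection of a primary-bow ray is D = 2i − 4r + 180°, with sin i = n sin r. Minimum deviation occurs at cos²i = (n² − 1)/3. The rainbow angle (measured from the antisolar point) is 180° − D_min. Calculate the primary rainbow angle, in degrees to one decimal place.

41.5°

cos²i = (1.78757 − 1)/3 = 0.26252; i = arccos(0.51237) = 59.178°.
sin r = sin 59.178°/1.337 = 0.64231; r = 39.964°.
D_min = 2·59.178° − 4·39.964° + 180° = 138.500°.
Rainbow angle = 180° − D_min = 41.500°.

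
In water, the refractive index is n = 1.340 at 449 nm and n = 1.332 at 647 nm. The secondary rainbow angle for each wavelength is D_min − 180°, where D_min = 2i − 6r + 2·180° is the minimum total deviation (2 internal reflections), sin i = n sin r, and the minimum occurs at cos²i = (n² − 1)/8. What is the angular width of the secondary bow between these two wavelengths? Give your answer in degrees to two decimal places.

2.08°

At 449 nm (n = 1.340): cos²i = 0.09945 → i = 71.618°, r = 45.088°, D_min = 232.709°, rainbow angle = 52.709°.
At 647 nm (n = 1.332): cos²i = 0.09678 → i = 71.875°, r = 45.520°, D_min = 230.628°, rainbow angle = 50.628°.
Angular width = |52.709° − 50.628°| = 2.080°.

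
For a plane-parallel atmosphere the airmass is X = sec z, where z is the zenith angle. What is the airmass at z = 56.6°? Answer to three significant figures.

1.82

X = sec z = 1/cos 56.6° = 1/0.5505 = 1.8166.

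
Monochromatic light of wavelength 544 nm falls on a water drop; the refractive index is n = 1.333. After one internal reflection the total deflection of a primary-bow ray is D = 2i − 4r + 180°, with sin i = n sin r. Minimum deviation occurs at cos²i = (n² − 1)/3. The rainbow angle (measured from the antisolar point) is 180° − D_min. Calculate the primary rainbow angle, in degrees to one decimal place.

cos²i = (1.77689 − 1)/3 = 0.25896; i = arccos(0.50888) = 59.410°.
sin r = sin 59.410°/1.333 = 0.64579; r = 40.225°.
D_min = 2·59.410° − 4·40.225° + 180° = 137.922°.
Rainbow angle = 180° − D_min = 42.078°.

42.1°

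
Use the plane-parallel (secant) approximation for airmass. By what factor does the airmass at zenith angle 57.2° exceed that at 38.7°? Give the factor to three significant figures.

1.44

X(57.2°)/X(38.7°) = sec 57.2° / sec 38.7° = cos 38.7° / cos 57.2° = 0.7804/0.5417 = 1.4407.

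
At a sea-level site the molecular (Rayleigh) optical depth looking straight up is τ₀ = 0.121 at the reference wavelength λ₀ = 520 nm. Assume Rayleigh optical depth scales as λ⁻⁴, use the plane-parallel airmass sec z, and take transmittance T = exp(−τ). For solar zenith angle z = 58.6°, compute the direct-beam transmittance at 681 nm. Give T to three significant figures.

sec 58.6° = 1.9194.
τ = 0.121 × (520/681)⁴ × 1.9194 = 0.121 × 0.3400 × 1.9194 = 0.0790.
T = exp(−0.0790) = 0.9241.

0.924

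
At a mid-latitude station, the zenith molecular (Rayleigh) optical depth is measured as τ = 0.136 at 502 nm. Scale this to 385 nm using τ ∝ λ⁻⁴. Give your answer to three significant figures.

0.393

τ(385 nm) = τ(502 nm) × (502/385)⁴ = 0.136 × (1.3039)⁴ = 0.136 × 2.8905 = 0.3931.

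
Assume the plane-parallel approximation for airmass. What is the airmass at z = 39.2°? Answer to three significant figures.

X = sec z = 1/cos 39.2° = 1/0.7749 = 1.2904.

1.29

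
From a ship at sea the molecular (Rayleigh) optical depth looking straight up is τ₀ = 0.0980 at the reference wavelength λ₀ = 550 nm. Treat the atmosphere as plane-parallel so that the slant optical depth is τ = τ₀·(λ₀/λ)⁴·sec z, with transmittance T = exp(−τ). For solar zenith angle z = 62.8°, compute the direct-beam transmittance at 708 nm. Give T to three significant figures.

0.925

sec 62.8° = 2.1877.
τ = 0.0980 × (550/708)⁴ × 2.1877 = 0.0980 × 0.3642 × 2.1877 = 0.0781.
T = exp(−0.0781) = 0.9249.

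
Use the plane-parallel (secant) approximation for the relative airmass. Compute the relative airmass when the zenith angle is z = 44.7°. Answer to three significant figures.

X = sec z = 1/cos 44.7° = 1/0.7108 = 1.4069.

1.41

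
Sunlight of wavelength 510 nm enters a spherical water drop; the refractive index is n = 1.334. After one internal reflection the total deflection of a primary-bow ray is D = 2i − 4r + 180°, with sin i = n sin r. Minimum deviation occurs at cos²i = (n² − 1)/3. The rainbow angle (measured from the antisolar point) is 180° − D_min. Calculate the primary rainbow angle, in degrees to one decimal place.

cos²i = (1.77956 − 1)/3 = 0.25985; i = arccos(0.50976) = 59.352°.
sin r = sin 59.352°/1.334 = 0.64492; r = 40.159°.
D_min = 2·59.352° − 4·40.159° + 180° = 138.067°.
Rainbow angle = 180° − D_min = 41.933°.

41.9°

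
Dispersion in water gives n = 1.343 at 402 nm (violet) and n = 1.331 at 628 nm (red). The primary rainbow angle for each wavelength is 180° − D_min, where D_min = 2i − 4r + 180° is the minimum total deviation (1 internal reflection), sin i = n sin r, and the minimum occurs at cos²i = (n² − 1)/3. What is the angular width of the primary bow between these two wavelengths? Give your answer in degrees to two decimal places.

1.72°

At 402 nm (n = 1.343): cos²i = 0.26788 → i = 58.830°, r = 39.577°, D_min = 139.354°, rainbow angle = 40.646°.
At 628 nm (n = 1.331): cos²i = 0.25719 → i = 59.527°, r = 40.356°, D_min = 137.630°, rainbow angle = 42.370°.
Angular width = |40.646° − 42.370°| = 1.724°.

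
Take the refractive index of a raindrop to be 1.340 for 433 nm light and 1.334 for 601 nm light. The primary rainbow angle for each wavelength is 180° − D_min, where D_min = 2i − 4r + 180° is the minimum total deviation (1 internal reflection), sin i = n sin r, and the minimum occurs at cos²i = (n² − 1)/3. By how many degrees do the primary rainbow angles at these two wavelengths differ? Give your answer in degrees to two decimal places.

0.86°

At 433 nm (n = 1.340): cos²i = 0.26520 → i = 59.004°, r = 39.770°, D_min = 138.929°, rainbow angle = 41.071°.
At 601 nm (n = 1.334): cos²i = 0.25985 → i = 59.352°, r = 40.159°, D_min = 138.067°, rainbow angle = 41.933°.
Angular width = |41.071° − 41.933°| = 0.862°.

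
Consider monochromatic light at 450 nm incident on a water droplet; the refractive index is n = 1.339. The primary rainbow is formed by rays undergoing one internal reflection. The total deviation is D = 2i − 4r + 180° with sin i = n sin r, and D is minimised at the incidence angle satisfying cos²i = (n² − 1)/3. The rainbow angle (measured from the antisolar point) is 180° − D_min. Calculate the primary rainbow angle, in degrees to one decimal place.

41.2°

cos²i = (1.79292 − 1)/3 = 0.26431; i = arccos(0.51411) = 59.062°.
sin r = sin 59.062°/1.339 = 0.64057; r = 39.834°.
D_min = 2·59.062° − 4·39.834° + 180° = 138.786°.
Rainbow angle = 180° − D_min = 41.214°.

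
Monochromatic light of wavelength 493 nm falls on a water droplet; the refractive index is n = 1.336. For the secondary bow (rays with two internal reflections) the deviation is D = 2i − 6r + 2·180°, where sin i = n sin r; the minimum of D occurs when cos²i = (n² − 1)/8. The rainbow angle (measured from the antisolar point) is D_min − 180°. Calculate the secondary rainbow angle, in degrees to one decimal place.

51.7°

cos²i = (1.78490 − 1)/8 = 0.09811; i = arccos(0.31323) = 71.746°.
sin r = sin 71.746°/1.336 = 0.71084; r = 45.303°.
D_min = 2·71.746° − 6·45.303° + 360° = 231.674°.
Rainbow angle = D_min − 180° = 51.674°.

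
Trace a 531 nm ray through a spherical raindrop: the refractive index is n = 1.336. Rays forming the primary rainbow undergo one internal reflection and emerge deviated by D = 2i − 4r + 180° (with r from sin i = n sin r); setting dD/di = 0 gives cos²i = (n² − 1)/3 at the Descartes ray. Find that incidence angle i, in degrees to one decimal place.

cos²i = (1.336² − 1)/3 = (1.78490 − 1)/3 = 0.26163.
cos i = 0.51150, so i = 59.236°.

59.2°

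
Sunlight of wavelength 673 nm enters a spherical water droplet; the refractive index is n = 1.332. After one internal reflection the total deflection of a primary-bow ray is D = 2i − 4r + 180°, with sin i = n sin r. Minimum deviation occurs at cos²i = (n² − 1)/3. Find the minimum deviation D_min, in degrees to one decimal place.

137.8°

cos²i = (1.77422 − 1)/3 = 0.25807; i = arccos(0.50801) = 59.469°.
sin r = sin 59.469°/1.332 = 0.64666; r = 40.290°.
D_min = 2·59.469° − 4·40.290° + 180° = 137.776°.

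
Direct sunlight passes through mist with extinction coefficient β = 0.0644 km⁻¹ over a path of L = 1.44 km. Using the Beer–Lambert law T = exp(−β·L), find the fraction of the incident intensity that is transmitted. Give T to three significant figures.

τ = β·L = 0.0644 × 1.44 = 0.0927.
T = exp(−0.0927) = 0.9114.

0.911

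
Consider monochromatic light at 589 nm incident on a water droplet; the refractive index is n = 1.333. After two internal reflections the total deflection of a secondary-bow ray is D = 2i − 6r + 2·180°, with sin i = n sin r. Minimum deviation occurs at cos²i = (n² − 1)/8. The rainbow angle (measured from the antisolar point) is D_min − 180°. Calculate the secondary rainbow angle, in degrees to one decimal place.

cos²i = (1.77689 − 1)/8 = 0.09711; i = arccos(0.31163) = 71.843°.
sin r = sin 71.843°/1.333 = 0.71283; r = 45.466°.
D_min = 2·71.843° − 6·45.466° + 360° = 230.891°.
Rainbow angle = D_min − 180° = 50.891°.

50.9°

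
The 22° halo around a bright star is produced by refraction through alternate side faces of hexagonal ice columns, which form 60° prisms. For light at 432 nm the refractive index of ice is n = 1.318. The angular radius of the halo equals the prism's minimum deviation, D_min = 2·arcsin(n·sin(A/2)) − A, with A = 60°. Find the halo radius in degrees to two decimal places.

n·sin(A/2) = 1.318 × sin 30° = 1.318 × 0.5000 = 0.6590.
D_min = 2·arcsin(0.6590) − 60° = 2 × 41.224° − 60° = 22.447°.

22.45°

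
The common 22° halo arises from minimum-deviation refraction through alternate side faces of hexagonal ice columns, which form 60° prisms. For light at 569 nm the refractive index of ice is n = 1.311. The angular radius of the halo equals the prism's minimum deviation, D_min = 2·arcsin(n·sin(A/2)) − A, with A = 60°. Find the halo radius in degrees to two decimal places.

n·sin(A/2) = 1.311 × sin 30° = 1.311 × 0.5000 = 0.6555.
D_min = 2·arcsin(0.6555) − 60° = 2 × 40.958° − 60° = 21.915°.

21.92°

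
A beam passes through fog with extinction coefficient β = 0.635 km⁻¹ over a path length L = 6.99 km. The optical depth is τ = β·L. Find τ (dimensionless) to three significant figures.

4.44

τ = β·L = 0.635 × 6.99 = 4.4386.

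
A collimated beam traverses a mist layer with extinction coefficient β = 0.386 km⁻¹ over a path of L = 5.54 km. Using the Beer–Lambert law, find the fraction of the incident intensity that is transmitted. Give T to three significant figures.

0.118

τ = β·L = 0.386 × 5.54 = 2.1384.
T = exp(−2.1384) = 0.1178.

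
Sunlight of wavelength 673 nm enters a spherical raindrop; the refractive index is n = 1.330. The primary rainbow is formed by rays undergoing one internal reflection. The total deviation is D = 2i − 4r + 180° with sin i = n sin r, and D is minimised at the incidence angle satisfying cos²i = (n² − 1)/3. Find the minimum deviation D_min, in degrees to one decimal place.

cos²i = (1.76890 − 1)/3 = 0.25630; i = arccos(0.50626) = 59.585°.
sin r = sin 59.585°/1.330 = 0.64841; r = 40.422°.
D_min = 2·59.585° − 4·40.422° + 180° = 137.484°.

137.5°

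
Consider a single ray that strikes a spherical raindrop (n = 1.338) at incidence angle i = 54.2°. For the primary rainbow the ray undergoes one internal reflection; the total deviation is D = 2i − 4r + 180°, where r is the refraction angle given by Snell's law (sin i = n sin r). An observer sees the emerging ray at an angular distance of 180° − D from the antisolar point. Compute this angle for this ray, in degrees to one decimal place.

sin r = sin 54.2° / 1.338 = 0.8111/1.338 = 0.6062; r = 37.31°.
D = 2·54.2° − 4·37.31° + 180° = 108.40° − 149.25° + 180° = 139.15°.
Angle from antisolar point = 180° − D = 40.85°.

40.9°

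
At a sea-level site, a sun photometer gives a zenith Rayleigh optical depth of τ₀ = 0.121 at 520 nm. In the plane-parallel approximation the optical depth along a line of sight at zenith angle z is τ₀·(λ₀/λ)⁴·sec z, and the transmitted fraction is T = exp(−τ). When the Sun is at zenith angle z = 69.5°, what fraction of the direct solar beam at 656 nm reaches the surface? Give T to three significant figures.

sec 69.5° = 2.8555.
τ = 0.121 × (520/656)⁴ × 2.8555 = 0.121 × 0.3948 × 2.8555 = 0.1364.
T = exp(−0.1364) = 0.8725.

0.872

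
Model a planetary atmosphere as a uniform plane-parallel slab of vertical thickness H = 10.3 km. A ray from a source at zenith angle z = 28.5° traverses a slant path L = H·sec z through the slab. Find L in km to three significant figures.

sec z = 1/cos 28.5° = 1.1379.
L = 10.3 × 1.1379 = 11.720 km.

11.7 km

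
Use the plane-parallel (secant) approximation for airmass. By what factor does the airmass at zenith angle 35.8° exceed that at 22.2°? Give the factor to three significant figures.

X(35.8°)/X(22.2°) = sec 35.8° / sec 22.2° = cos 22.2° / cos 35.8° = 0.9259/0.8111 = 1.1416.

1.14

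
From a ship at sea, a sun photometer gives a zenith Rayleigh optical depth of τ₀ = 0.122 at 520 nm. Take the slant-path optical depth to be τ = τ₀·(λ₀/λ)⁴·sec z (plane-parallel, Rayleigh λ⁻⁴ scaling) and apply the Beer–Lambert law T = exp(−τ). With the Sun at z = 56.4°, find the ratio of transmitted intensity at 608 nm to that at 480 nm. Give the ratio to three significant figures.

Airmass: sec 56.4° = 1.8070.
τ(608 nm) = 0.122 × (520/608)⁴ × 1.8070 = 0.122 × 0.5351 × 1.8070 = 0.1180.
τ(480 nm) = 0.122 × (520/480)⁴ × 1.8070 = 0.122 × 1.3774 × 1.8070 = 0.3037.
T(608)/T(480) = exp(τ_B − τ_A) = exp(0.1857) = 1.2041.

1.20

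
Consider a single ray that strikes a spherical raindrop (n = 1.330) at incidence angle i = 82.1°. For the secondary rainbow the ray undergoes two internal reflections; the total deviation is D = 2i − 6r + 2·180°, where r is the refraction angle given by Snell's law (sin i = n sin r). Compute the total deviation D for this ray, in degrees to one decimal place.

sin r = sin 82.1° / 1.330 = 0.9905/1.330 = 0.7447; r = 48.14°.
D = 2·82.1° − 6·48.14° + 2·180° = 164.20° − 288.82° + 360° = 235.38°.

235.4°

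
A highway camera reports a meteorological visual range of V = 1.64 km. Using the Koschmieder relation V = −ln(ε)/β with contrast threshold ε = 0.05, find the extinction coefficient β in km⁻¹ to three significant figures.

1.83 km⁻¹

β = −ln(0.05) / V = 2.996 / 1.64 = 1.8267 km⁻¹.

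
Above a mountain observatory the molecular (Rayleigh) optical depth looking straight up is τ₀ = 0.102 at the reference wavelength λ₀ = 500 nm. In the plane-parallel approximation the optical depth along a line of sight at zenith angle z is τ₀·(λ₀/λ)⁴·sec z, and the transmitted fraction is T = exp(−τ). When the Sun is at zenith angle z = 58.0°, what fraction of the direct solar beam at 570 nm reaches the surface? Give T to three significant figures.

0.892

sec 58.0° = 1.8871.
τ = 0.102 × (500/570)⁴ × 1.8871 = 0.102 × 0.5921 × 1.8871 = 0.1140.
T = exp(−0.1140) = 0.8923.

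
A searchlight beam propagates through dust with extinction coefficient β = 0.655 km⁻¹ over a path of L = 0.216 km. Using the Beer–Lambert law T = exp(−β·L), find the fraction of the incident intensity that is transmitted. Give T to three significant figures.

τ = β·L = 0.655 × 0.216 = 0.1415.
T = exp(−0.1415) = 0.8681.

0.868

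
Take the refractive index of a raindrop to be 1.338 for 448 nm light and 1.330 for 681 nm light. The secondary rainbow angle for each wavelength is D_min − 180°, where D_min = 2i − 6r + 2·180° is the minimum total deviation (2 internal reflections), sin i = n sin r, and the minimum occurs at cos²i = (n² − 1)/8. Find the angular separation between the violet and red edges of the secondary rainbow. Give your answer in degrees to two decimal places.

At 448 nm (n = 1.338): cos²i = 0.09878 → i = 71.682°, r = 45.195°, D_min = 232.193°, rainbow angle = 52.193°.
At 681 nm (n = 1.330): cos²i = 0.09611 → i = 71.940°, r = 45.630°, D_min = 230.101°, rainbow angle = 50.101°.
Angular width = |52.193° − 50.101°| = 2.092°.

2.09°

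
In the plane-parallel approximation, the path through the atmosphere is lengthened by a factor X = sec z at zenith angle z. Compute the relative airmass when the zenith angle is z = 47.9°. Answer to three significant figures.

X = sec z = 1/cos 47.9° = 1/0.6704 = 1.4916.

1.49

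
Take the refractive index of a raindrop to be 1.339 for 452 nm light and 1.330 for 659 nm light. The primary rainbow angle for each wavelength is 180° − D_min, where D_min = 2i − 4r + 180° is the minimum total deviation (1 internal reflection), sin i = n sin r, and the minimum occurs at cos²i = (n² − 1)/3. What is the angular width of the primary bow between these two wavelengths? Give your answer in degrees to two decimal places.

1.30°

At 452 nm (n = 1.339): cos²i = 0.26431 → i = 59.062°, r = 39.834°, D_min = 138.786°, rainbow angle = 41.214°.
At 659 nm (n = 1.330): cos²i = 0.25630 → i = 59.585°, r = 40.422°, D_min = 137.484°, rainbow angle = 42.516°.
Angular width = |41.214° − 42.516°| = 1.303°.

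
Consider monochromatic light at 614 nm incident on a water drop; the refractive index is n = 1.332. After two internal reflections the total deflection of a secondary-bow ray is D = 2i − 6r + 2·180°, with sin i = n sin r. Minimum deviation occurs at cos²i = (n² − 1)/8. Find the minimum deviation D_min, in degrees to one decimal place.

cos²i = (1.77422 − 1)/8 = 0.09678; i = arccos(0.31109) = 71.875°.
sin r = sin 71.875°/1.332 = 0.71350; r = 45.520°.
D_min = 2·71.875° − 6·45.520° + 360° = 230.628°.

230.6°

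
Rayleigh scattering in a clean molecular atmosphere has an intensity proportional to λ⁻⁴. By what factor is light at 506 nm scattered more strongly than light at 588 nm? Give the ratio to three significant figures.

1.82

Rayleigh scattering ∝ λ⁻⁴, so the ratio of coefficients is the inverse fourth power of the wavelength ratio.
σ(506)/σ(588) = (588/506)⁴ = (1.1621)⁴ = 1.824.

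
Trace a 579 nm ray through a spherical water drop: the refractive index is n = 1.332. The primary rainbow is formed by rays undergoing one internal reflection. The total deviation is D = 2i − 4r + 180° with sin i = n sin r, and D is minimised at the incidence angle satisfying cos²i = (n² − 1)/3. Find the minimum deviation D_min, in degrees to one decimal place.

137.8°

cos²i = (1.77422 − 1)/3 = 0.25807; i = arccos(0.50801) = 59.469°.
sin r = sin 59.469°/1.332 = 0.64666; r = 40.290°.
D_min = 2·59.469° − 4·40.290° + 180° = 137.776°.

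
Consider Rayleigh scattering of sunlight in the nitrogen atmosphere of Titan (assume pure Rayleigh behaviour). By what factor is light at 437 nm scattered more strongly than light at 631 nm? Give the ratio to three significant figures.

Rayleigh scattering ∝ λ⁻⁴, so the ratio of coefficients is the inverse fourth power of the wavelength ratio.
σ(437)/σ(631) = (631/437)⁴ = (1.4439)⁴ = 4.347.

4.35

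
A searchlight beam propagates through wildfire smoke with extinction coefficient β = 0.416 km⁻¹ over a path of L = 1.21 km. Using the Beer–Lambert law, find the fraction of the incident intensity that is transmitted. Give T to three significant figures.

τ = β·L = 0.416 × 1.21 = 0.5034.
T = exp(−0.5034) = 0.6045.

0.604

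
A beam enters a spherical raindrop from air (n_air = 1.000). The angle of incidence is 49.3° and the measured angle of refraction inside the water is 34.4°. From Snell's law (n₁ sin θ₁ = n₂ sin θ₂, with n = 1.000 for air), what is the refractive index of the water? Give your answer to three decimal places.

n = sin θ_i / sin θ_r = sin 49.3° / sin 34.4° = 0.7581 / 0.5650 = 1.3419.

1.342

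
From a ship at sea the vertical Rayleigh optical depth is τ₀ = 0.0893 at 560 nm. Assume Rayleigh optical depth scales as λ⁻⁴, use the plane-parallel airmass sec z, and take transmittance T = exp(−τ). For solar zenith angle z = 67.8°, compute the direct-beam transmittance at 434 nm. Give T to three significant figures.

sec 67.8° = 2.6466.
τ = 0.0893 × (560/434)⁴ × 2.6466 = 0.0893 × 2.7720 × 2.6466 = 0.6551.
T = exp(−0.6551) = 0.5194.

0.519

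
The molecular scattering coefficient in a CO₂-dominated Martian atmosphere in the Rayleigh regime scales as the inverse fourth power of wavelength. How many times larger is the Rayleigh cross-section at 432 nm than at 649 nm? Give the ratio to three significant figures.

5.09

Rayleigh scattering ∝ λ⁻⁴, so the ratio of coefficients is the inverse fourth power of the wavelength ratio.
σ(432)/σ(649) = (649/432)⁴ = (1.5023)⁴ = 5.094.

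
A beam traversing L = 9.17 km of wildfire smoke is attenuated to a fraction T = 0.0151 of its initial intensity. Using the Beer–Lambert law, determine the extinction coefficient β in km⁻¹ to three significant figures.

0.457 km⁻¹

Beer–Lambert: T = exp(−βL) ⇒ β = −ln(T)/L = −ln(0.0151)/9.17 = 4.1931/9.17 = 0.4573 km⁻¹.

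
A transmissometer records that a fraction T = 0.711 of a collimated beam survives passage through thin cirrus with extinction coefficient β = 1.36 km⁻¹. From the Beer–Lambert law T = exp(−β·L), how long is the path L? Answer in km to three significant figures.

Beer–Lambert: T = exp(−βL) ⇒ L = −ln(T)/β = −ln(0.711)/1.36 = 0.3411/1.36 = 0.2508 km.

0.251 km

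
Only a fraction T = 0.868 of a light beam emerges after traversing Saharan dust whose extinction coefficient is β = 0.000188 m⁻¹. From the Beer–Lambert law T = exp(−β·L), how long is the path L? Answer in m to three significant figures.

Beer–Lambert: T = exp(−βL) ⇒ L = −ln(T)/β = −ln(0.868)/0.000188 = 0.1416/0.000188 = 753 m.

753 m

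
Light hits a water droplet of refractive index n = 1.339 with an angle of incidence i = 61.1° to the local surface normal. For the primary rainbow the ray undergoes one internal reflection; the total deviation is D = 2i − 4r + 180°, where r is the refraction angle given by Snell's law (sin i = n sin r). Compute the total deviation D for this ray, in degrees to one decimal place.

138.9°

sin r = sin 61.1° / 1.339 = 0.8755/1.339 = 0.6538; r = 40.83°.
D = 2·61.1° − 4·40.83° + 180° = 122.20° − 163.32° + 180° = 138.88°.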